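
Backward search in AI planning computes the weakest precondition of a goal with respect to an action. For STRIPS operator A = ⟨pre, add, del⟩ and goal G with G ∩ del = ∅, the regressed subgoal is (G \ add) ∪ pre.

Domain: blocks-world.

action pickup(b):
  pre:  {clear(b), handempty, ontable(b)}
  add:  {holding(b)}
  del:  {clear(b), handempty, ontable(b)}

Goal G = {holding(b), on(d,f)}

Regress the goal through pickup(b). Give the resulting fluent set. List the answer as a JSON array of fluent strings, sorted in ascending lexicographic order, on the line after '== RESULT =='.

Regress:
  G ∩ del = {}  (empty — regression defined)
  G \ add = {holding(b), on(d,f)} \ {holding(b)} = {on(d,f)}
  ∪ pre   = {on(d,f)} ∪ {clear(b), handempty, ontable(b)}
          = {clear(b), handempty, on(d,f), ontable(b)}

== RESULT ==
["clear(b)", "handempty", "on(d,f)", "ontable(b)"]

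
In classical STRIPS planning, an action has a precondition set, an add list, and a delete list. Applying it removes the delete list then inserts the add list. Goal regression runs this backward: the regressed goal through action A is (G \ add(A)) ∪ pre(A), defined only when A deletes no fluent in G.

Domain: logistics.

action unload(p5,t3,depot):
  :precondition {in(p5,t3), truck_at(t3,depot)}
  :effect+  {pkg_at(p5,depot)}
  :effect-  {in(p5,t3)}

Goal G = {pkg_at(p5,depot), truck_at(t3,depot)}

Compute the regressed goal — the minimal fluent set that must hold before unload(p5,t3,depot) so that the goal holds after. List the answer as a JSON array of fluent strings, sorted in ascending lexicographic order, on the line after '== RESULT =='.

Compute (G \ add) ∪ pre:
  G ∩ del = {}  (empty — regression defined)
  G \ add = {pkg_at(p5,depot), truck_at(t3,depot)} \ {pkg_at(p5,depot)} = {truck_at(t3,depot)}
  ∪ pre   = {truck_at(t3,depot)} ∪ {in(p5,t3), truck_at(t3,depot)}
          = {in(p5,t3), truck_at(t3,depot)}

== RESULT ==
["in(p5,t3)", "truck_at(t3,depot)"]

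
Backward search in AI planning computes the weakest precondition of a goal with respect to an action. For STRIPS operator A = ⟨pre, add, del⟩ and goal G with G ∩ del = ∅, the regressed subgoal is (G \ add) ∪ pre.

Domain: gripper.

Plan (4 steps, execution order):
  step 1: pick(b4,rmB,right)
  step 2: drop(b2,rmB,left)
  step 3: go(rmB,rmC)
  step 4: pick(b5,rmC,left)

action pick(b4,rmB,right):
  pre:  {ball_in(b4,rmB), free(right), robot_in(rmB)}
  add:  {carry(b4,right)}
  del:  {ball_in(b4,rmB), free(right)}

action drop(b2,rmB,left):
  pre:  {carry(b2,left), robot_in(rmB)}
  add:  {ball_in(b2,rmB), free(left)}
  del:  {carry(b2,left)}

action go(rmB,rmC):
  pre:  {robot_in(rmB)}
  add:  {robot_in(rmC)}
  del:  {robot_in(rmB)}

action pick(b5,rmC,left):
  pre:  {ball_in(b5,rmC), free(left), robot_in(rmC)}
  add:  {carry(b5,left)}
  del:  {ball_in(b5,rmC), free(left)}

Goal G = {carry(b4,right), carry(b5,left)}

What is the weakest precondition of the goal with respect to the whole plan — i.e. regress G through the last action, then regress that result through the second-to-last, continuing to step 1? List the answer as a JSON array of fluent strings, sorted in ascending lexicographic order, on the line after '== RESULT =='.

Regress step by step:
  through step 4 (pick(b5,rmC,left)): drop {carry(b5,left)}, keep {carry(b4,right)}, require {ball_in(b5,rmC), free(left), robot_in(rmC)}
    → {ball_in(b5,rmC), carry(b4,right), free(left), robot_in(rmC)}
  through step 3 (go(rmB,rmC)): drop {robot_in(rmC)}, keep {ball_in(b5,rmC), carry(b4,right), free(left)}, require {robot_in(rmB)}
    → {ball_in(b5,rmC), carry(b4,right), free(left), robot_in(rmB)}
  through step 2 (drop(b2,rmB,left)): drop {free(left)}, keep {ball_in(b5,rmC), carry(b4,right), robot_in(rmB)}, require {carry(b2,left), robot_in(rmB)}
    → {ball_in(b5,rmC), carry(b2,left), carry(b4,right), robot_in(rmB)}
  through step 1 (pick(b4,rmB,right)): drop {carry(b4,right)}, keep {ball_in(b5,rmC), carry(b2,left), robot_in(rmB)}, require {ball_in(b4,rmB), free(right), robot_in(rmB)}
    → {ball_in(b4,rmB), ball_in(b5,rmC), carry(b2,left), free(right), robot_in(rmB)}

== RESULT ==
["ball_in(b4,rmB)", "ball_in(b5,rmC)", "carry(b2,left)", "free(right)", "robot_in(rmB)"]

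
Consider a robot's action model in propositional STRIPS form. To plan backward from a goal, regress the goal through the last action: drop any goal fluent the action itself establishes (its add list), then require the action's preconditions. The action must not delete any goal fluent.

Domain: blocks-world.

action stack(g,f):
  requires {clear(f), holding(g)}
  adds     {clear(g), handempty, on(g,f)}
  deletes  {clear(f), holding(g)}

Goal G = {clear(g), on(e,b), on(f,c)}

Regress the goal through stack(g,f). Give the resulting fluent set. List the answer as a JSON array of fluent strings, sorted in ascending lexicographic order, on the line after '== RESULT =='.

Regress:
  G ∩ del = {}  (empty — regression defined)
  G \ add = {clear(g), on(e,b), on(f,c)} \ {clear(g), handempty, on(g,f)} = {on(e,b), on(f,c)}
  ∪ pre   = {on(e,b), on(f,c)} ∪ {clear(f), holding(g)}
          = {clear(f), holding(g), on(e,b), on(f,c)}

== RESULT ==
["clear(f)", "holding(g)", "on(e,b)", "on(f,c)"]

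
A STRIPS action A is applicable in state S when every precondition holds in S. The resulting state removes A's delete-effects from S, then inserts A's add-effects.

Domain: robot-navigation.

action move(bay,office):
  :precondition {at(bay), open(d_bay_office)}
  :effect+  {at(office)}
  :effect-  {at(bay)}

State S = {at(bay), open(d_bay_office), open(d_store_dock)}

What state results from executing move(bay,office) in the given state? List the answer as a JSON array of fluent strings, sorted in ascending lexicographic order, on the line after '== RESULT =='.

Compute (S \ del) ∪ add:
  pre ⊆ S: {at(bay), open(d_bay_office)} ⊆ S  — applicable
  S \ del = {open(d_bay_office), open(d_store_dock)}
  ∪ add   = {at(office), open(d_bay_office), open(d_store_dock)}

== RESULT ==
["at(office)", "open(d_bay_office)", "open(d_store_dock)"]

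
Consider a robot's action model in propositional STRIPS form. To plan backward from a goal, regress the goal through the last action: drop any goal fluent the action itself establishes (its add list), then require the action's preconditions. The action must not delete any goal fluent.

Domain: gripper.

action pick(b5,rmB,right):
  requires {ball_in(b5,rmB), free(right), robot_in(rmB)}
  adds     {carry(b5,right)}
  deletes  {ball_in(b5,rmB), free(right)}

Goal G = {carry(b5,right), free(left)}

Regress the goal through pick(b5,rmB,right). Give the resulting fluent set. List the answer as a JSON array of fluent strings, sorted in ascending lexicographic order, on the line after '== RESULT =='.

Regress:
  G ∩ del = {}  (empty — regression defined)
  G \ add = {carry(b5,right), free(left)} \ {carry(b5,right)} = {free(left)}
  ∪ pre   = {free(left)} ∪ {ball_in(b5,rmB), free(right), robot_in(rmB)}
          = {ball_in(b5,rmB), free(left), free(right), robot_in(rmB)}

== RESULT ==
["ball_in(b5,rmB)", "free(left)", "free(right)", "robot_in(rmB)"]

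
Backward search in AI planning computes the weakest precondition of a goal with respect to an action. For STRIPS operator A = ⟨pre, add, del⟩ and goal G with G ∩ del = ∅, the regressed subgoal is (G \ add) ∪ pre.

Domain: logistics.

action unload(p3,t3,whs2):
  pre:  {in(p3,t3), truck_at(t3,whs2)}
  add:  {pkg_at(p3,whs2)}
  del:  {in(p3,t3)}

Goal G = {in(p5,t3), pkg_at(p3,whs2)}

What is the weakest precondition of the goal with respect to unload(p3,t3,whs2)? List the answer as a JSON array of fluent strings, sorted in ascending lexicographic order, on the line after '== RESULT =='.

Regress:
  G ∩ del = {}  (empty — regression defined)
  G \ add = {in(p5,t3), pkg_at(p3,whs2)} \ {pkg_at(p3,whs2)} = {in(p5,t3)}
  ∪ pre   = {in(p5,t3)} ∪ {in(p3,t3), truck_at(t3,whs2)}
          = {in(p3,t3), in(p5,t3), truck_at(t3,whs2)}

== RESULT ==
["in(p3,t3)", "in(p5,t3)", "truck_at(t3,whs2)"]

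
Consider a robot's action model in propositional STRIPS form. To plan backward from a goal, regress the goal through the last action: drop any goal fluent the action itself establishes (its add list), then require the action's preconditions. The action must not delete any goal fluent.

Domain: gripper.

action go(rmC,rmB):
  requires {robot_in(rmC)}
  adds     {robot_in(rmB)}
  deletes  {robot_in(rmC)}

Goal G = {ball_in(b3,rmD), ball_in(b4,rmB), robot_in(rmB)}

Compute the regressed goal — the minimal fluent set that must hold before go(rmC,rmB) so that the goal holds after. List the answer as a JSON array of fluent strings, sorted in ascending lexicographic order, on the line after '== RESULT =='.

Compute (G \ add) ∪ pre:
  G ∩ del = {}  (empty — regression defined)
  G \ add = {ball_in(b3,rmD), ball_in(b4,rmB), robot_in(rmB)} \ {robot_in(rmB)} = {ball_in(b3,rmD), ball_in(b4,rmB)}
  ∪ pre   = {ball_in(b3,rmD), ball_in(b4,rmB)} ∪ {robot_in(rmC)}
          = {ball_in(b3,rmD), ball_in(b4,rmB), robot_in(rmC)}

== RESULT ==
["ball_in(b3,rmD)", "ball_in(b4,rmB)", "robot_in(rmC)"]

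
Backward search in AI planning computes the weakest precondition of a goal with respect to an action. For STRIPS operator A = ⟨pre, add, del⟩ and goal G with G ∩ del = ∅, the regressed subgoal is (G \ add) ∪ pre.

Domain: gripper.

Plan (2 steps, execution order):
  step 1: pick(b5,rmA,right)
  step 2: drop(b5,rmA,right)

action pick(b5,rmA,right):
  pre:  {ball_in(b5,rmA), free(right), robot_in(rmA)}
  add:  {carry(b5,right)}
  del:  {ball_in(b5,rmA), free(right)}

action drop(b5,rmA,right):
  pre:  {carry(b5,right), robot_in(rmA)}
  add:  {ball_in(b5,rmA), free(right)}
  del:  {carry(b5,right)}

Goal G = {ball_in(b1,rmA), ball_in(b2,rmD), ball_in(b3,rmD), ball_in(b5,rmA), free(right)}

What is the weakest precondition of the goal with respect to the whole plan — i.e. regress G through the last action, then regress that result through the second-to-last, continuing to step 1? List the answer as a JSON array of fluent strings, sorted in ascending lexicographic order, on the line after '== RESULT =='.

Regress step by step:
  through step 2 (drop(b5,rmA,right)): drop {ball_in(b5,rmA), free(right)}, keep {ball_in(b1,rmA), ball_in(b2,rmD), ball_in(b3,rmD)}, require {carry(b5,right), robot_in(rmA)}
    → {ball_in(b1,rmA), ball_in(b2,rmD), ball_in(b3,rmD), carry(b5,right), robot_in(rmA)}
  through step 1 (pick(b5,rmA,right)): drop {carry(b5,right)}, keep {ball_in(b1,rmA), ball_in(b2,rmD), ball_in(b3,rmD), robot_in(rmA)}, require {ball_in(b5,rmA), free(right), robot_in(rmA)}
    → {ball_in(b1,rmA), ball_in(b2,rmD), ball_in(b3,rmD), ball_in(b5,rmA), free(right), robot_in(rmA)}

== RESULT ==
["ball_in(b1,rmA)", "ball_in(b2,rmD)", "ball_in(b3,rmD)", "ball_in(b5,rmA)", "free(right)", "robot_in(rmA)"]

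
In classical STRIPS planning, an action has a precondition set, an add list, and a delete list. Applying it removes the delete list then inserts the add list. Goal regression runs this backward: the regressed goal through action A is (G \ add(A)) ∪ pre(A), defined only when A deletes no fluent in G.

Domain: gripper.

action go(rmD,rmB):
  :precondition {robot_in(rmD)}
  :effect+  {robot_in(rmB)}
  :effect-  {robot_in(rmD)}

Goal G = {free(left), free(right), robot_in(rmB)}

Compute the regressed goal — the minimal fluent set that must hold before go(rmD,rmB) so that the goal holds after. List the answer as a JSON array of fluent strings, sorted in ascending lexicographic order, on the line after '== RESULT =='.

Compute (G \ add) ∪ pre:
  G ∩ del = {}  (empty — regression defined)
  G \ add = {free(left), free(right), robot_in(rmB)} \ {robot_in(rmB)} = {free(left), free(right)}
  ∪ pre   = {free(left), free(right)} ∪ {robot_in(rmD)}
          = {free(left), free(right), robot_in(rmD)}

== RESULT ==
["free(left)", "free(right)", "robot_in(rmD)"]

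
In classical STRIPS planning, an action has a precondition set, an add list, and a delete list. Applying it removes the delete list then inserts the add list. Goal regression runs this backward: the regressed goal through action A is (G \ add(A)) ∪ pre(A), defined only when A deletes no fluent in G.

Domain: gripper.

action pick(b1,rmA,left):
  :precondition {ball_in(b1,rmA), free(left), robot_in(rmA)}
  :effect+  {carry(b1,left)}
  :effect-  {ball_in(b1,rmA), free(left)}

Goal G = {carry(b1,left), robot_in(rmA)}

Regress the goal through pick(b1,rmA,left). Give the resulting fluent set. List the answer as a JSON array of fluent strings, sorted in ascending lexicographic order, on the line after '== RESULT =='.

Compute (G \ add) ∪ pre:
  G ∩ del = {}  (empty — regression defined)
  G \ add = {carry(b1,left), robot_in(rmA)} \ {carry(b1,left)} = {robot_in(rmA)}
  ∪ pre   = {robot_in(rmA)} ∪ {ball_in(b1,rmA), free(left), robot_in(rmA)}
          = {ball_in(b1,rmA), free(left), robot_in(rmA)}

== RESULT ==
["ball_in(b1,rmA)", "free(left)", "robot_in(rmA)"]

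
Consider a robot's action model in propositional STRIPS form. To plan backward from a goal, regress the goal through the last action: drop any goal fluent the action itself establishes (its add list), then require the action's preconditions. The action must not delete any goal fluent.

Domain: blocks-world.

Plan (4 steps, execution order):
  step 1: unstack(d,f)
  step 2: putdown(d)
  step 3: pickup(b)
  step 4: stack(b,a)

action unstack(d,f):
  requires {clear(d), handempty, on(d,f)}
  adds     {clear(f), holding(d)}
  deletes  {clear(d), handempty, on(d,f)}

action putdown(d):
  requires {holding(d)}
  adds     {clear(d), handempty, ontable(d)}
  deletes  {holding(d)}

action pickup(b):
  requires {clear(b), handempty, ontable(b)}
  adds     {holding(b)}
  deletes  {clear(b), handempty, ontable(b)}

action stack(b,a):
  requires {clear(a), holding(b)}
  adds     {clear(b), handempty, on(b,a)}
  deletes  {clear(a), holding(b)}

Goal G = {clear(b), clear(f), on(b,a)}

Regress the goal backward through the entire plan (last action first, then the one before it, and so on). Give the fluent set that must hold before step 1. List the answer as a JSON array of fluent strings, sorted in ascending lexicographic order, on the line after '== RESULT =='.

Work backward from the goal:
  through step 4 (stack(b,a)): drop {clear(b), on(b,a)}, keep {clear(f)}, require {clear(a), holding(b)}
    → {clear(a), clear(f), holding(b)}
  through step 3 (pickup(b)): drop {holding(b)}, keep {clear(a), clear(f)}, require {clear(b), handempty, ontable(b)}
    → {clear(a), clear(b), clear(f), handempty, ontable(b)}
  through step 2 (putdown(d)): drop {handempty}, keep {clear(a), clear(b), clear(f), ontable(b)}, require {holding(d)}
    → {clear(a), clear(b), clear(f), holding(d), ontable(b)}
  through step 1 (unstack(d,f)): drop {clear(f), holding(d)}, keep {clear(a), clear(b), ontable(b)}, require {clear(d), handempty, on(d,f)}
    → {clear(a), clear(b), clear(d), handempty, on(d,f), ontable(b)}

== RESULT ==
["clear(a)", "clear(b)", "clear(d)", "handempty", "on(d,f)", "ontable(b)"]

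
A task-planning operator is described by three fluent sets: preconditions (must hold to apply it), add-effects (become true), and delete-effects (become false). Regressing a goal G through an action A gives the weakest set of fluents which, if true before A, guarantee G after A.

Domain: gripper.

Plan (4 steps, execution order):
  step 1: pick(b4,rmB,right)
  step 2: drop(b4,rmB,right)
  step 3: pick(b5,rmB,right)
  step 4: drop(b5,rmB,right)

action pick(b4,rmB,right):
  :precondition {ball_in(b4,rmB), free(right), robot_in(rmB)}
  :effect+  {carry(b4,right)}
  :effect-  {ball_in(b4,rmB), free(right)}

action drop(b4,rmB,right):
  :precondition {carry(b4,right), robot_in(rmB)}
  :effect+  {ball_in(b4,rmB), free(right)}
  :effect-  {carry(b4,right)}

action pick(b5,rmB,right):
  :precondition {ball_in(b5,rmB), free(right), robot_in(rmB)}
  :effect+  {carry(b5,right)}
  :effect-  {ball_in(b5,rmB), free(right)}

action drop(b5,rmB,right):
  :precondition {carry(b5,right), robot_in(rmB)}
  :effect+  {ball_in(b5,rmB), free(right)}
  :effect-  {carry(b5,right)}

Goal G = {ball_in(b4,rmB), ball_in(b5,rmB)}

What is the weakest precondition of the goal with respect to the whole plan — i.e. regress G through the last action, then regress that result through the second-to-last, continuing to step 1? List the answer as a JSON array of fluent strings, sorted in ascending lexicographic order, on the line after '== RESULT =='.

Work backward from the goal:
  through step 4 (drop(b5,rmB,right)): drop {ball_in(b5,rmB)}, keep {ball_in(b4,rmB)}, require {carry(b5,right), robot_in(rmB)}
    → {ball_in(b4,rmB), carry(b5,right), robot_in(rmB)}
  through step 3 (pick(b5,rmB,right)): drop {carry(b5,right)}, keep {ball_in(b4,rmB), robot_in(rmB)}, require {ball_in(b5,rmB), free(right), robot_in(rmB)}
    → {ball_in(b4,rmB), ball_in(b5,rmB), free(right), robot_in(rmB)}
  through step 2 (drop(b4,rmB,right)): drop {ball_in(b4,rmB), free(right)}, keep {ball_in(b5,rmB), robot_in(rmB)}, require {carry(b4,right), robot_in(rmB)}
    → {ball_in(b5,rmB), carry(b4,right), robot_in(rmB)}
  through step 1 (pick(b4,rmB,right)): drop {carry(b4,right)}, keep {ball_in(b5,rmB), robot_in(rmB)}, require {ball_in(b4,rmB), free(right), robot_in(rmB)}
    → {ball_in(b4,rmB), ball_in(b5,rmB), free(right), robot_in(rmB)}

== RESULT ==
["ball_in(b4,rmB)", "ball_in(b5,rmB)", "free(right)", "robot_in(rmB)"]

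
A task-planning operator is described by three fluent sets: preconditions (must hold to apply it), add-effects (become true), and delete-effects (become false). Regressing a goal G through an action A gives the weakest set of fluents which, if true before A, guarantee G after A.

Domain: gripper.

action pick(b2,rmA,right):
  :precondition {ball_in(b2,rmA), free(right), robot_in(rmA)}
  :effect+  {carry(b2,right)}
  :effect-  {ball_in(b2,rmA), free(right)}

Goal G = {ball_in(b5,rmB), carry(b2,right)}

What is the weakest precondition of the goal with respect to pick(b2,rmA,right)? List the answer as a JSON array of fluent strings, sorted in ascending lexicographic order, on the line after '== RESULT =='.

Compute (G \ add) ∪ pre:
  G ∩ del = {}  (empty — regression defined)
  G \ add = {ball_in(b5,rmB), carry(b2,right)} \ {carry(b2,right)} = {ball_in(b5,rmB)}
  ∪ pre   = {ball_in(b5,rmB)} ∪ {ball_in(b2,rmA), free(right), robot_in(rmA)}
          = {ball_in(b2,rmA), ball_in(b5,rmB), free(right), robot_in(rmA)}

== RESULT ==
["ball_in(b2,rmA)", "ball_in(b5,rmB)", "free(right)", "robot_in(rmA)"]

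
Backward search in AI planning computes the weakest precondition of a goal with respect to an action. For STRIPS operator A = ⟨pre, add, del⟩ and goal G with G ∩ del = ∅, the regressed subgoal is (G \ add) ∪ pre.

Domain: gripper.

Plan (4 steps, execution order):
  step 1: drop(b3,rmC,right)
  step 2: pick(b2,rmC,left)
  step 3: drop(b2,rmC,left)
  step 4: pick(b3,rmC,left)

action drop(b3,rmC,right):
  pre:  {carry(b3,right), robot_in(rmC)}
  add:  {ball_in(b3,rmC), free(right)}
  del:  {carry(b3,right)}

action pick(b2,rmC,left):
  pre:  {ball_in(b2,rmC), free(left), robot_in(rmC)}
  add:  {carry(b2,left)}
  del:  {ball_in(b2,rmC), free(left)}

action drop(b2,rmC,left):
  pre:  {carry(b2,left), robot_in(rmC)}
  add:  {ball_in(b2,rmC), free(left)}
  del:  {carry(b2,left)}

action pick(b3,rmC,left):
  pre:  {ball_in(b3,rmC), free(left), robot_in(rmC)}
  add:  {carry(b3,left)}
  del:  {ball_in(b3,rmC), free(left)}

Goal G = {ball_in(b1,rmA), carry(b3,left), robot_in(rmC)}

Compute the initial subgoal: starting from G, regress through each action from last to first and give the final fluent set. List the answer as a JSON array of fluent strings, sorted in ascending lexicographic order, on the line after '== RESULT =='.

Regress step by step:
  through step 4 (pick(b3,rmC,left)): drop {carry(b3,left)}, keep {ball_in(b1,rmA), robot_in(rmC)}, require {ball_in(b3,rmC), free(left), robot_in(rmC)}
    → {ball_in(b1,rmA), ball_in(b3,rmC), free(left), robot_in(rmC)}
  through step 3 (drop(b2,rmC,left)): drop {free(left)}, keep {ball_in(b1,rmA), ball_in(b3,rmC), robot_in(rmC)}, require {carry(b2,left), robot_in(rmC)}
    → {ball_in(b1,rmA), ball_in(b3,rmC), carry(b2,left), robot_in(rmC)}
  through step 2 (pick(b2,rmC,left)): drop {carry(b2,left)}, keep {ball_in(b1,rmA), ball_in(b3,rmC), robot_in(rmC)}, require {ball_in(b2,rmC), free(left), robot_in(rmC)}
    → {ball_in(b1,rmA), ball_in(b2,rmC), ball_in(b3,rmC), free(left), robot_in(rmC)}
  through step 1 (drop(b3,rmC,right)): drop {ball_in(b3,rmC)}, keep {ball_in(b1,rmA), ball_in(b2,rmC), free(left), robot_in(rmC)}, require {carry(b3,right), robot_in(rmC)}
    → {ball_in(b1,rmA), ball_in(b2,rmC), carry(b3,right), free(left), robot_in(rmC)}

== RESULT ==
["ball_in(b1,rmA)", "ball_in(b2,rmC)", "carry(b3,right)", "free(left)", "robot_in(rmC)"]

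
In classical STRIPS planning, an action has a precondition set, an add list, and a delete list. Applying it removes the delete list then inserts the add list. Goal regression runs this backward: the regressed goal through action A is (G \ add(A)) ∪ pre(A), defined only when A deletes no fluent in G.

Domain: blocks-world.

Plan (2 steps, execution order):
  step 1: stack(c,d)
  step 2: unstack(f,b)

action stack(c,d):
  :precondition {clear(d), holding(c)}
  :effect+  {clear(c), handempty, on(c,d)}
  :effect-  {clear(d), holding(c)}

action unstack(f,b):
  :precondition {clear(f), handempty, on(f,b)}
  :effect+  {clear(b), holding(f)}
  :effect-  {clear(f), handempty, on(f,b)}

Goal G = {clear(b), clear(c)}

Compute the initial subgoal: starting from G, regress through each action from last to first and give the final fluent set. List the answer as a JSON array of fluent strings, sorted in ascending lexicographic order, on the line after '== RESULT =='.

Work backward from the goal:
  through step 2 (unstack(f,b)): drop {clear(b)}, keep {clear(c)}, require {clear(f), handempty, on(f,b)}
    → {clear(c), clear(f), handempty, on(f,b)}
  through step 1 (stack(c,d)): drop {clear(c), handempty}, keep {clear(f), on(f,b)}, require {clear(d), holding(c)}
    → {clear(d), clear(f), holding(c), on(f,b)}

== RESULT ==
["clear(d)", "clear(f)", "holding(c)", "on(f,b)"]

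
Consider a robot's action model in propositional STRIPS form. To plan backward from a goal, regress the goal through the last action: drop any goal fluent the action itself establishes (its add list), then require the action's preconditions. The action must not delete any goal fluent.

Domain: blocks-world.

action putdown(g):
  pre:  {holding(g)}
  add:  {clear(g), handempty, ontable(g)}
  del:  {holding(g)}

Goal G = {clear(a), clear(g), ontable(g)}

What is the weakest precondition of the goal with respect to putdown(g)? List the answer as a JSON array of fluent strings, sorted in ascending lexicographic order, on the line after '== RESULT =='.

Regress:
  G ∩ del = {}  (empty — regression defined)
  G \ add = {clear(a), clear(g), ontable(g)} \ {clear(g), handempty, ontable(g)} = {clear(a)}
  ∪ pre   = {clear(a)} ∪ {holding(g)}
          = {clear(a), holding(g)}

== RESULT ==
["clear(a)", "holding(g)"]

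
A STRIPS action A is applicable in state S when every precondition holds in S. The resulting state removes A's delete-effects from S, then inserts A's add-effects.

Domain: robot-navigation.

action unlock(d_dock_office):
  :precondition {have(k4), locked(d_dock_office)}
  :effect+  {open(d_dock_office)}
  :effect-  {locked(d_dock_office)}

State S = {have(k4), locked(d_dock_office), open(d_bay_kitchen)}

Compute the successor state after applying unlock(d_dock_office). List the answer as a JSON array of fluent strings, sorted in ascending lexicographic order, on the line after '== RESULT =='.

Progress:
  pre ⊆ S: {have(k4), locked(d_dock_office)} ⊆ S  — applicable
  S \ del = {have(k4), open(d_bay_kitchen)}
  ∪ add   = {have(k4), open(d_bay_kitchen), open(d_dock_office)}

== RESULT ==
["have(k4)", "open(d_bay_kitchen)", "open(d_dock_office)"]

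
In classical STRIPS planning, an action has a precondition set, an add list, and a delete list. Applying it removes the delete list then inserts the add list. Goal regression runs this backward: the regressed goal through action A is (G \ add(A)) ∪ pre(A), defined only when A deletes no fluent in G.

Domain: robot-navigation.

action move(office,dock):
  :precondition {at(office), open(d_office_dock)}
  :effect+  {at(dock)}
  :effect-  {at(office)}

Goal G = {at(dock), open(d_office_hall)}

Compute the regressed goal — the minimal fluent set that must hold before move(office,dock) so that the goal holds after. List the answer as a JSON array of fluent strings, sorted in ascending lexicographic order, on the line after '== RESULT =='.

Compute (G \ add) ∪ pre:
  G ∩ del = {}  (empty — regression defined)
  G \ add = {at(dock), open(d_office_hall)} \ {at(dock)} = {open(d_office_hall)}
  ∪ pre   = {open(d_office_hall)} ∪ {at(office), open(d_office_dock)}
          = {at(office), open(d_office_dock), open(d_office_hall)}

== RESULT ==
["at(office)", "open(d_office_dock)", "open(d_office_hall)"]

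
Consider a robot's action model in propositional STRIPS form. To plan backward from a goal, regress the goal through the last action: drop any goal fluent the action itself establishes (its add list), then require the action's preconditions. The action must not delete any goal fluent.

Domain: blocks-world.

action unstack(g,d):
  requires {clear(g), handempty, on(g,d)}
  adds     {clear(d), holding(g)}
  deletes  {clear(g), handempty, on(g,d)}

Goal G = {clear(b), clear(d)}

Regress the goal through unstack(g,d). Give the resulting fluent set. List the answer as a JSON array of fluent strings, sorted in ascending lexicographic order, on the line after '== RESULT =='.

Regress:
  G ∩ del = {}  (empty — regression defined)
  G \ add = {clear(b), clear(d)} \ {clear(d), holding(g)} = {clear(b)}
  ∪ pre   = {clear(b)} ∪ {clear(g), handempty, on(g,d)}
          = {clear(b), clear(g), handempty, on(g,d)}

== RESULT ==
["clear(b)", "clear(g)", "handempty", "on(g,d)"]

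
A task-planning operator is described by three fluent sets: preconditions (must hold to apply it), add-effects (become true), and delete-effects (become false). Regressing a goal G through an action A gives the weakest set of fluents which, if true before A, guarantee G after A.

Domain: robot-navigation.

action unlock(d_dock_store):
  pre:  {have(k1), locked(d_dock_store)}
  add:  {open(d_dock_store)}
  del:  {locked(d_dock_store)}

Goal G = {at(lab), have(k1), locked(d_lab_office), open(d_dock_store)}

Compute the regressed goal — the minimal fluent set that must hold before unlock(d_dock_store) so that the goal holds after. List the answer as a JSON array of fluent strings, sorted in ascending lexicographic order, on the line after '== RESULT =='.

Regress:
  G ∩ del = {}  (empty — regression defined)
  G \ add = {at(lab), have(k1), locked(d_lab_office), open(d_dock_store)} \ {open(d_dock_store)} = {at(lab), have(k1), locked(d_lab_office)}
  ∪ pre   = {at(lab), have(k1), locked(d_lab_office)} ∪ {have(k1), locked(d_dock_store)}
          = {at(lab), have(k1), locked(d_dock_store), locked(d_lab_office)}

== RESULT ==
["at(lab)", "have(k1)", "locked(d_dock_store)", "locked(d_lab_office)"]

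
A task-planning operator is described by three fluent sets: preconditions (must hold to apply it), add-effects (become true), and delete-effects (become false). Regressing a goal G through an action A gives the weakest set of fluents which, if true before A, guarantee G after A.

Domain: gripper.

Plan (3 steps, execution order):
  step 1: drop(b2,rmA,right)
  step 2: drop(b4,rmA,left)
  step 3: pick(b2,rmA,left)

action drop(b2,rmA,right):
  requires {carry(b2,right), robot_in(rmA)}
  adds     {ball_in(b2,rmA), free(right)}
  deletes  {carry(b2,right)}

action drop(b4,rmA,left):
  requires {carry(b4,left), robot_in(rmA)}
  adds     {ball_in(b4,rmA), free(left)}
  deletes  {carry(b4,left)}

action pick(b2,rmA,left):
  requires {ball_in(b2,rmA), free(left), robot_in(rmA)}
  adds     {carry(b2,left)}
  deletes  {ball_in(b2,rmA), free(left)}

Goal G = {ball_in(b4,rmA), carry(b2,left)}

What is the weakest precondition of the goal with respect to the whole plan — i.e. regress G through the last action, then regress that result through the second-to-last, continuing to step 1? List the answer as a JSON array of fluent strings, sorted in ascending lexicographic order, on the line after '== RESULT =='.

Regress step by step:
  through step 3 (pick(b2,rmA,left)): drop {carry(b2,left)}, keep {ball_in(b4,rmA)}, require {ball_in(b2,rmA), free(left), robot_in(rmA)}
    → {ball_in(b2,rmA), ball_in(b4,rmA), free(left), robot_in(rmA)}
  through step 2 (drop(b4,rmA,left)): drop {ball_in(b4,rmA), free(left)}, keep {ball_in(b2,rmA), robot_in(rmA)}, require {carry(b4,left), robot_in(rmA)}
    → {ball_in(b2,rmA), carry(b4,left), robot_in(rmA)}
  through step 1 (drop(b2,rmA,right)): drop {ball_in(b2,rmA)}, keep {carry(b4,left), robot_in(rmA)}, require {carry(b2,right), robot_in(rmA)}
    → {carry(b2,right), carry(b4,left), robot_in(rmA)}

== RESULT ==
["carry(b2,right)", "carry(b4,left)", "robot_in(rmA)"]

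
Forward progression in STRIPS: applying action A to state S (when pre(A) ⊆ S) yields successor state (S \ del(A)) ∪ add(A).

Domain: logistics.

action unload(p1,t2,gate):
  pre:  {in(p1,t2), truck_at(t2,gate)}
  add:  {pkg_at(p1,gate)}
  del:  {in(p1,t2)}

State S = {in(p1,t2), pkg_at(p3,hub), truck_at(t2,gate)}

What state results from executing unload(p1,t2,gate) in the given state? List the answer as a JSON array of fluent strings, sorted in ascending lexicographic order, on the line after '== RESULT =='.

Compute (S \ del) ∪ add:
  pre ⊆ S: {in(p1,t2), truck_at(t2,gate)} ⊆ S  — applicable
  S \ del = {pkg_at(p3,hub), truck_at(t2,gate)}
  ∪ add   = {pkg_at(p1,gate), pkg_at(p3,hub), truck_at(t2,gate)}

== RESULT ==
["pkg_at(p1,gate)", "pkg_at(p3,hub)", "truck_at(t2,gate)"]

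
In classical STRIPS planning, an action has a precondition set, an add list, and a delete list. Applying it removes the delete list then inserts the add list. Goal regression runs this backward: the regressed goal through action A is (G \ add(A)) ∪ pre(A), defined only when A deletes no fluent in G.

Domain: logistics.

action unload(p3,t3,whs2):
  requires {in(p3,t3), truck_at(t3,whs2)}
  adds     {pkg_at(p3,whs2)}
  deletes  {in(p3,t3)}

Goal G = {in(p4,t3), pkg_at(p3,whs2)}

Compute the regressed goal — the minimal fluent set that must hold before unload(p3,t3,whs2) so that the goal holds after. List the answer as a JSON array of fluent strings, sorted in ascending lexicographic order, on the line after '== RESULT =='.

Compute (G \ add) ∪ pre:
  G ∩ del = {}  (empty — regression defined)
  G \ add = {in(p4,t3), pkg_at(p3,whs2)} \ {pkg_at(p3,whs2)} = {in(p4,t3)}
  ∪ pre   = {in(p4,t3)} ∪ {in(p3,t3), truck_at(t3,whs2)}
          = {in(p3,t3), in(p4,t3), truck_at(t3,whs2)}

== RESULT ==
["in(p3,t3)", "in(p4,t3)", "truck_at(t3,whs2)"]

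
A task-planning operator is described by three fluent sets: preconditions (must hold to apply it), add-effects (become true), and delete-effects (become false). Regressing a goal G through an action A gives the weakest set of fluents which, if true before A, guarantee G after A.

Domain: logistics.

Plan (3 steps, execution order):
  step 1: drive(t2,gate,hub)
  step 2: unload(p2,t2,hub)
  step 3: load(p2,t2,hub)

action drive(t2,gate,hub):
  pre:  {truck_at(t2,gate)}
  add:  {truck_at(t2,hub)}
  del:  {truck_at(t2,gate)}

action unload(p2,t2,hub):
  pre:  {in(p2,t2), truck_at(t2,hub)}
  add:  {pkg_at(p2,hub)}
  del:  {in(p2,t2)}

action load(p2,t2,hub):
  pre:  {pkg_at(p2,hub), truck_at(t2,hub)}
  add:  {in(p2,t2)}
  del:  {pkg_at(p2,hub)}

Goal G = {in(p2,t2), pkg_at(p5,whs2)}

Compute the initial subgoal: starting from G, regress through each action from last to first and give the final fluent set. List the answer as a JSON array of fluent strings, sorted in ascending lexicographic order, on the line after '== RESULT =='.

Work backward from the goal:
  through step 3 (load(p2,t2,hub)): drop {in(p2,t2)}, keep {pkg_at(p5,whs2)}, require {pkg_at(p2,hub), truck_at(t2,hub)}
    → {pkg_at(p2,hub), pkg_at(p5,whs2), truck_at(t2,hub)}
  through step 2 (unload(p2,t2,hub)): drop {pkg_at(p2,hub)}, keep {pkg_at(p5,whs2), truck_at(t2,hub)}, require {in(p2,t2), truck_at(t2,hub)}
    → {in(p2,t2), pkg_at(p5,whs2), truck_at(t2,hub)}
  through step 1 (drive(t2,gate,hub)): drop {truck_at(t2,hub)}, keep {in(p2,t2), pkg_at(p5,whs2)}, require {truck_at(t2,gate)}
    → {in(p2,t2), pkg_at(p5,whs2), truck_at(t2,gate)}

== RESULT ==
["in(p2,t2)", "pkg_at(p5,whs2)", "truck_at(t2,gate)"]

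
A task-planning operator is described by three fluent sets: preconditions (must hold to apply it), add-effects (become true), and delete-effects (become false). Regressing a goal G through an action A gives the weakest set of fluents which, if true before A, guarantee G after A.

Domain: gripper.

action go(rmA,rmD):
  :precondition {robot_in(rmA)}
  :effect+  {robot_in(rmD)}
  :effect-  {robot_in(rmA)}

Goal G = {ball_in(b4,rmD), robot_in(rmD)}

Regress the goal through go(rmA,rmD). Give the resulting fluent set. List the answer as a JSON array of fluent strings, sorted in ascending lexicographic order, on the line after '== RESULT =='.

Regress:
  G ∩ del = {}  (empty — regression defined)
  G \ add = {ball_in(b4,rmD), robot_in(rmD)} \ {robot_in(rmD)} = {ball_in(b4,rmD)}
  ∪ pre   = {ball_in(b4,rmD)} ∪ {robot_in(rmA)}
          = {ball_in(b4,rmD), robot_in(rmA)}

== RESULT ==
["ball_in(b4,rmD)", "robot_in(rmA)"]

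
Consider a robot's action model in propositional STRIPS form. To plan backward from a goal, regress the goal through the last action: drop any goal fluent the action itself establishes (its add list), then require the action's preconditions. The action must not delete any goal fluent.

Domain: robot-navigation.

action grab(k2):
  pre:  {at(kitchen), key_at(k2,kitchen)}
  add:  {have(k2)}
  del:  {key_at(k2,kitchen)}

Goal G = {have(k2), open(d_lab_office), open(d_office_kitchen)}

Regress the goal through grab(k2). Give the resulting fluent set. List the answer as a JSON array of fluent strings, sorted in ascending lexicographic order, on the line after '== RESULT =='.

Regress:
  G ∩ del = {}  (empty — regression defined)
  G \ add = {have(k2), open(d_lab_office), open(d_office_kitchen)} \ {have(k2)} = {open(d_lab_office), open(d_office_kitchen)}
  ∪ pre   = {open(d_lab_office), open(d_office_kitchen)} ∪ {at(kitchen), key_at(k2,kitchen)}
          = {at(kitchen), key_at(k2,kitchen), open(d_lab_office), open(d_office_kitchen)}

== RESULT ==
["at(kitchen)", "key_at(k2,kitchen)", "open(d_lab_office)", "open(d_office_kitchen)"]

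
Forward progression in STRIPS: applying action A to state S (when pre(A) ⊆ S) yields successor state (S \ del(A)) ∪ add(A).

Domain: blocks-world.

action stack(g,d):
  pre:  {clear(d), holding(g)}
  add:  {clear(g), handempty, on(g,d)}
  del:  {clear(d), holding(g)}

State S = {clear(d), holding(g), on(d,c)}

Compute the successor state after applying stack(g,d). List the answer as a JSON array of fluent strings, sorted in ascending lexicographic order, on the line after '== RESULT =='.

Compute (S \ del) ∪ add:
  pre ⊆ S: {clear(d), holding(g)} ⊆ S  — applicable
  S \ del = {on(d,c)}
  ∪ add   = {clear(g), handempty, on(d,c), on(g,d)}

== RESULT ==
["clear(g)", "handempty", "on(d,c)", "on(g,d)"]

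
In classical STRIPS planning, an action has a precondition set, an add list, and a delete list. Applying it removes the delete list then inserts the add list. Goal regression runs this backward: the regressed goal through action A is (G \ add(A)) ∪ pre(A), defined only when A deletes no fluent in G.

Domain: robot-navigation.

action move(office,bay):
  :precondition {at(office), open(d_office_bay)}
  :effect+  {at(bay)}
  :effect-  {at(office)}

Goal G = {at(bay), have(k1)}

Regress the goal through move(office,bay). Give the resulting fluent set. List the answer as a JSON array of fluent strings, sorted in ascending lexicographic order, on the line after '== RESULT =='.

Compute (G \ add) ∪ pre:
  G ∩ del = {}  (empty — regression defined)
  G \ add = {at(bay), have(k1)} \ {at(bay)} = {have(k1)}
  ∪ pre   = {have(k1)} ∪ {at(office), open(d_office_bay)}
          = {at(office), have(k1), open(d_office_bay)}

== RESULT ==
["at(office)", "have(k1)", "open(d_office_bay)"]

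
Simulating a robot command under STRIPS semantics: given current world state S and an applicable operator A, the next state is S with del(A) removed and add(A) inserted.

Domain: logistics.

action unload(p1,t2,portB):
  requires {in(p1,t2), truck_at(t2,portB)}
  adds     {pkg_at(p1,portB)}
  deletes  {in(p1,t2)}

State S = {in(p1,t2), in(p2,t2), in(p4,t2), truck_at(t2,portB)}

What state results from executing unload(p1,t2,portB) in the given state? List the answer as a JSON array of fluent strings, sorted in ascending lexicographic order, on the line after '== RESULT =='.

Compute (S \ del) ∪ add:
  pre ⊆ S: {in(p1,t2), truck_at(t2,portB)} ⊆ S  — applicable
  S \ del = {in(p2,t2), in(p4,t2), truck_at(t2,portB)}
  ∪ add   = {in(p2,t2), in(p4,t2), pkg_at(p1,portB), truck_at(t2,portB)}

== RESULT ==
["in(p2,t2)", "in(p4,t2)", "pkg_at(p1,portB)", "truck_at(t2,portB)"]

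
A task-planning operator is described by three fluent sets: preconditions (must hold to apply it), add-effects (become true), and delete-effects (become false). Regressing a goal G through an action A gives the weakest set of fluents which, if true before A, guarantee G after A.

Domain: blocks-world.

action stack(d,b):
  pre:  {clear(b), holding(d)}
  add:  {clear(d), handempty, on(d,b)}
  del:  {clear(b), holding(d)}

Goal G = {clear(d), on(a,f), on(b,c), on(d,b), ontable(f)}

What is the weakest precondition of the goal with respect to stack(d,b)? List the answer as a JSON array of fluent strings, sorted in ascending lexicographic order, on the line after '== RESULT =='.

Compute (G \ add) ∪ pre:
  G ∩ del = {}  (empty — regression defined)
  G \ add = {clear(d), on(a,f), on(b,c), on(d,b), ontable(f)} \ {clear(d), handempty, on(d,b)} = {on(a,f), on(b,c), ontable(f)}
  ∪ pre   = {on(a,f), on(b,c), ontable(f)} ∪ {clear(b), holding(d)}
          = {clear(b), holding(d), on(a,f), on(b,c), ontable(f)}

== RESULT ==
["clear(b)", "holding(d)", "on(a,f)", "on(b,c)", "ontable(f)"]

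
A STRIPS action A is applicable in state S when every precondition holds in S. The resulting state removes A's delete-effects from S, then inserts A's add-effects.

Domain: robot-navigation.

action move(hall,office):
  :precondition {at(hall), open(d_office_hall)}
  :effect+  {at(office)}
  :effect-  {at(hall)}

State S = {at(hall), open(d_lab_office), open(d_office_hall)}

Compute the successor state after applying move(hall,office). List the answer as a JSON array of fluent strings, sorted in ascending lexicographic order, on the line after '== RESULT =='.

Progress:
  pre ⊆ S: {at(hall), open(d_office_hall)} ⊆ S  — applicable
  S \ del = {open(d_lab_office), open(d_office_hall)}
  ∪ add   = {at(office), open(d_lab_office), open(d_office_hall)}

== RESULT ==
["at(office)", "open(d_lab_office)", "open(d_office_hall)"]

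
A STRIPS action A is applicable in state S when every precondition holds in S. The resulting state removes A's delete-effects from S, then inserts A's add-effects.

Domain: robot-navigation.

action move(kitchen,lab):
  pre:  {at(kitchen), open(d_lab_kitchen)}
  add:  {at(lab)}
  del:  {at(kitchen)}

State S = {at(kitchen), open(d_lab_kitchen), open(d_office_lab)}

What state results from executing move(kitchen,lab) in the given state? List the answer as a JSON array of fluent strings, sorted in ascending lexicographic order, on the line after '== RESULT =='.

Compute (S \ del) ∪ add:
  pre ⊆ S: {at(kitchen), open(d_lab_kitchen)} ⊆ S  — applicable
  S \ del = {open(d_lab_kitchen), open(d_office_lab)}
  ∪ add   = {at(lab), open(d_lab_kitchen), open(d_office_lab)}

== RESULT ==
["at(lab)", "open(d_lab_kitchen)", "open(d_office_lab)"]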